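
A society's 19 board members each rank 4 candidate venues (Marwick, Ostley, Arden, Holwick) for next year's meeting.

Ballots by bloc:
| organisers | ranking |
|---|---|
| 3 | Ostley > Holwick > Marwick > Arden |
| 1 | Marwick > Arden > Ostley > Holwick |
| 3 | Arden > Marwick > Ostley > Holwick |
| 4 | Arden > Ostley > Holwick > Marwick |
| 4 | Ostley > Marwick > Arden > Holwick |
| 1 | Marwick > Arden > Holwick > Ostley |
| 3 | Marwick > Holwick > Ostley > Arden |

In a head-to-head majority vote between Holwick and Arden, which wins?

Arden

Ballots ranking Holwick above Arden: 3 + 3 = 6.
Ballots ranking Arden above Holwick: 19 − 6 = 13.
Arden wins the head-to-head 13–6.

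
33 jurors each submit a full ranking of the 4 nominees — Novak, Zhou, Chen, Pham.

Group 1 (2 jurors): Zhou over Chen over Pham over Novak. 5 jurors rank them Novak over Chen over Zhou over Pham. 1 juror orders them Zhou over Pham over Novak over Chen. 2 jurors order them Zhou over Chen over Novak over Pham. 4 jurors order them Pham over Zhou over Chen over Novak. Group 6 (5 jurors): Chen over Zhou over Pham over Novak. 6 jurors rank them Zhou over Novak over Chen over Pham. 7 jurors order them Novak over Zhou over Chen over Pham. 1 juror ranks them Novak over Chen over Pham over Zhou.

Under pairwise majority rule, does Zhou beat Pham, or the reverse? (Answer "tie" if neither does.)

Ballots ranking Zhou above Pham: 2 + 5 + 1 + 2 + 5 + 6 + 7 = 28.
Ballots ranking Pham above Zhou: 33 − 28 = 5.
Zhou wins the head-to-head 28–5.

Zhou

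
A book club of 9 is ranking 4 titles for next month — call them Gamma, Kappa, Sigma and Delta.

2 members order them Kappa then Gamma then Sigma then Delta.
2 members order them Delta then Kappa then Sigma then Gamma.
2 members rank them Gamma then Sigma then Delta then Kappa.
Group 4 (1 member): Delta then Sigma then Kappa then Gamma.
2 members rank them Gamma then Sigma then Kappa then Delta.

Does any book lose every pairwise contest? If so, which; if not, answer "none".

Pairwise majorities:
Gamma vs Kappa: 4 to 5, Kappa.
Gamma vs Sigma: 2+2+2 = 6 for Gamma, 3 for Sigma — Gamma by 6–3.
Gamma vs Delta: 6 to 3, Gamma.
Kappa vs Sigma: 4 to 5, Sigma.
Kappa vs Delta: Delta wins 5–4.
Sigma vs Delta: Sigma preferred on 2+2+2 = 6 ballots; Sigma wins 6–3.
Each book has at least one pairwise win (Gamma beats Sigma; Kappa beats Gamma; Sigma beats Kappa; Delta beats Kappa) — no Condorcet loser.

none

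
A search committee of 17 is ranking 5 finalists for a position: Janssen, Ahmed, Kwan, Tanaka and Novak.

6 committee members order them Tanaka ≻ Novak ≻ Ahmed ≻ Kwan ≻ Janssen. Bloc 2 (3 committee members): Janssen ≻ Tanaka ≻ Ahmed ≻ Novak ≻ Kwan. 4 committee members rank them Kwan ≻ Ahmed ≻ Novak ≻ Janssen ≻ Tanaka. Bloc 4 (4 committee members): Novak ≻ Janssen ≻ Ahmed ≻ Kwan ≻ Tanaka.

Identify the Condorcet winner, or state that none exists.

Check each pair by majority over 17 ballots:
Janssen vs Ahmed: Janssen preferred on 3+4 = 7 ballots; Ahmed wins 10–7.
Janssen vs Kwan: Janssen preferred on 3+4 = 7 ballots; Kwan wins 10–7.
Janssen vs Tanaka: Janssen preferred on 3+4+4 = 11 ballots; Janssen wins 11–6.
Janssen vs Novak: Janssen is ranked higher on 3 ballots, Novak on 14. Novak wins 14–3.
Ahmed vs Kwan: Ahmed preferred on 6+3+4 = 13 ballots; Ahmed wins 13–4.
Ahmed vs Tanaka: 4+4 = 8 for Ahmed, 9 for Tanaka — Tanaka by 9–8.
Ahmed vs Novak: 3+4 = 7 for Ahmed, 10 for Novak — Novak by 10–7.
Kwan vs Tanaka: Kwan is ranked higher on 4+4 = 8 ballots, Tanaka on 9. Tanaka wins 9–8.
Kwan vs Novak: Kwan preferred on 4 ballots; Novak wins 13–4.
Tanaka vs Novak: 6+3 = 9 for Tanaka, 8 for Novak — Tanaka by 9–8.
Every candidate loses at least once (Janssen loses to Ahmed; Ahmed loses to Tanaka; Kwan loses to Ahmed; Tanaka loses to Janssen; Novak loses to Tanaka). The majority relation contains the cycle Janssen beats Tanaka beats Ahmed beats Janssen, so there is no Condorcet winner.

none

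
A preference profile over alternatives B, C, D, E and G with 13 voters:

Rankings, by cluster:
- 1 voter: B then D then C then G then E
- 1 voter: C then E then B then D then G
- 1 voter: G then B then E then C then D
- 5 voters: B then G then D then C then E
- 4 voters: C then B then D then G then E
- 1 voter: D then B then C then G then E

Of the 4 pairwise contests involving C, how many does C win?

C against each rival (13 voters):
C vs B: B wins 8–5.
C vs D: C is ranked higher on 1+1+4 = 6 ballots, D on 7. D wins 7–6.
C vs E: C, 12–1.
C vs G: C is ranked higher on 1+1+4+1 = 7 ballots, G on 6. C wins 7–6.
C beats E, G; loses to B, D — 2 pairwise wins.

2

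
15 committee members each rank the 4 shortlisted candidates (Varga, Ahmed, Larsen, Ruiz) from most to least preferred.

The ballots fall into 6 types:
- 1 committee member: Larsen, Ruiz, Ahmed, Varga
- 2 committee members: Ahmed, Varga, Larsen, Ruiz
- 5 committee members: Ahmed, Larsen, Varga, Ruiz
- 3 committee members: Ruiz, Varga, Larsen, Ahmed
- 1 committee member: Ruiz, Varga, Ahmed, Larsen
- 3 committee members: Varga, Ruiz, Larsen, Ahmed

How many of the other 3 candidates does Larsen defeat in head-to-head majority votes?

1

Larsen against each rival (15 committee members):
Larsen vs Varga: 6 to 9, Varga.
Larsen vs Ahmed: 7 to 8, Ahmed.
Larsen vs Ruiz: Larsen, 8–7.
Larsen beats Ruiz; loses to Varga, Ahmed — 1 pairwise win.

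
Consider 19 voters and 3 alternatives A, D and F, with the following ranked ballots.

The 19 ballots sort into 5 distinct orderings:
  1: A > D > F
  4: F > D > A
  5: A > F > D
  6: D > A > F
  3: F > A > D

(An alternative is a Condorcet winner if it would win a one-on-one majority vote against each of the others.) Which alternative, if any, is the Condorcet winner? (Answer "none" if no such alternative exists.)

none

Pairwise majorities:
A vs D: 9 to 10, D.
A vs F: 12 to 7, A.
D vs F: 7 to 12, F.
No alternative is unbeaten: A loses to D; D loses to F; F loses to A. In particular A beats F beats D beats A is a majority cycle — no Condorcet winner exists.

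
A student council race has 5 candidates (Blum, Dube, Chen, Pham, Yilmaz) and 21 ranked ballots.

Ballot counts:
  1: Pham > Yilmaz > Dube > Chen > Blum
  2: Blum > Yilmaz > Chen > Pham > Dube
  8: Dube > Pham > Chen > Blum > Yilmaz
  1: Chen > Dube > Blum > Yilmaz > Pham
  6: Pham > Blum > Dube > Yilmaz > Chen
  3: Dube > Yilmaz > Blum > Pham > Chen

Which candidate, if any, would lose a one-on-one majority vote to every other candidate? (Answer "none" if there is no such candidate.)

Chen

Head-to-head results (21 voters):
Blum vs Dube: Blum is ranked higher on 2+6 = 8 ballots, Dube on 13. Dube wins 13–8.
Blum vs Chen: Blum wins 11–10.
Blum vs Pham: Blum preferred on 2+1+3 = 6 ballots; Pham wins 15–6.
Blum vs Yilmaz: 17 to 4, Blum.
Dube vs Chen: 1+8+6+3 = 18 for Dube, 3 for Chen — Dube by 18–3.
Dube vs Pham: Dube wins 12–9.
Dube vs Yilmaz: Dube wins 18–3.
Chen–Pham: Pham 18–3.
Chen vs Yilmaz: 9 to 12, Yilmaz.
Pham vs Yilmaz: Pham preferred on 1+8+6 = 15 ballots; Pham wins 15–6.
Chen loses to every other candidate — it is the Condorcet loser.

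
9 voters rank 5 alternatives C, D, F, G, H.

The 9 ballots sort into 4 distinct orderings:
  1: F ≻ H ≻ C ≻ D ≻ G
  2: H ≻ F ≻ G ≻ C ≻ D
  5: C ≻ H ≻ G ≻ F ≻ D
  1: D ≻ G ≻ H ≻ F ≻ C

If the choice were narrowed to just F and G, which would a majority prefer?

G

Ballots ranking F above G: 1 + 2 = 3.
Ballots ranking G above F: 9 − 3 = 6.
G wins the head-to-head 6–3.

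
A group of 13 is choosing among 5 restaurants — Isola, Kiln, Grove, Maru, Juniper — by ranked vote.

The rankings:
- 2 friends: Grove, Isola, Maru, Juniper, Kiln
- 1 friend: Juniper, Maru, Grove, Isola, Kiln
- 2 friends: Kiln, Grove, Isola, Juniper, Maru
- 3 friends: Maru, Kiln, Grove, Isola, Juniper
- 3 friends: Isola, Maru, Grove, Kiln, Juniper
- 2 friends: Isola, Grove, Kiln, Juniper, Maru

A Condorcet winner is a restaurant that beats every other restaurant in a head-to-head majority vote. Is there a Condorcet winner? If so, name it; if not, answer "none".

none

Check each pair by majority over 13 ballots:
Isola vs Kiln: Isola wins 8–5.
Isola vs Grove: Grove wins 8–5.
Isola vs Maru: 9 to 4, Isola.
Isola vs Juniper: Isola wins 12–1.
Kiln vs Grove: Kiln is ranked higher on 2+3 = 5 ballots, Grove on 8. Grove wins 8–5.
Kiln vs Maru: Kiln preferred on 2+2 = 4 ballots; Maru wins 9–4.
Kiln vs Juniper: Kiln, 10–3.
Grove vs Maru: Grove preferred on 2+2+2 = 6 ballots; Maru wins 7–6.
Grove vs Juniper: Grove, 12–1.
Maru vs Juniper: Maru wins 8–5.
No restaurant is unbeaten: Isola loses to Grove; Kiln loses to Isola; Grove loses to Maru; Maru loses to Isola; Juniper loses to Isola. In particular Isola beats Maru beats Grove beats Isola is a majority cycle — no Condorcet winner exists.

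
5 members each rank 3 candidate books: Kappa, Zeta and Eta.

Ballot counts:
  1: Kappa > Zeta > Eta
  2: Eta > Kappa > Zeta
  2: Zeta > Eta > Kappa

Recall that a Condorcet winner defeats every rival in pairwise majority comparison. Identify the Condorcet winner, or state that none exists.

Pairwise majorities:
Kappa vs Zeta: Kappa preferred on 1+2 = 3 ballots; Kappa wins 3–2.
Kappa vs Eta: Kappa is ranked higher on 1 ballot, Eta on 4. Eta wins 4–1.
Zeta vs Eta: 3 to 2, Zeta.
Each book drops at least one matchup (Kappa loses to Eta; Zeta loses to Kappa; Eta loses to Zeta); the cycle Kappa beats Zeta beats Eta beats Kappa rules out a Condorcet winner.

none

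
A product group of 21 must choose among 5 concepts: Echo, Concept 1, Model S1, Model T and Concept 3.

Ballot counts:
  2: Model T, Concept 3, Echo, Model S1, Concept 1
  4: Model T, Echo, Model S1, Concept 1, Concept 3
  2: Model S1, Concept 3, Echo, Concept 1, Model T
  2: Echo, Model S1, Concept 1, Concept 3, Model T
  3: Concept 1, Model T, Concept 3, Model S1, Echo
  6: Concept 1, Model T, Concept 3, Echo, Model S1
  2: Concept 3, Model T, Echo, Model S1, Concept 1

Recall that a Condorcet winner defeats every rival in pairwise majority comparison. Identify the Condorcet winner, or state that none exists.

none

Head-to-head results (21 engineers):
Echo vs Concept 1: Echo, 12–9.
Echo vs Model S1: Echo wins 16–5.
Echo vs Model T: Model T wins 17–4.
Echo vs Concept 3: 4+2 = 6 for Echo, 15 for Concept 3 — Concept 3 by 15–6.
Concept 1–Model S1: Model S1 12–9.
Concept 1 vs Model T: 13 to 8, Concept 1.
Concept 1 vs Concept 3: Concept 1 is ranked higher on 4+2+3+6 = 15 ballots, Concept 3 on 6. Concept 1 wins 15–6.
Model S1 vs Model T: Model S1 preferred on 2+2 = 4 ballots; Model T wins 17–4.
Model S1 vs Concept 3: 8 to 13, Concept 3.
Model T vs Concept 3: 2+4+3+6 = 15 for Model T, 6 for Concept 3 — Model T by 15–6.
No design is unbeaten: Echo loses to Model T; Concept 1 loses to Echo; Model S1 loses to Echo; Model T loses to Concept 1; Concept 3 loses to Concept 1. In particular Echo → Concept 1 → Model T → Echo is a majority cycle — no Condorcet winner exists.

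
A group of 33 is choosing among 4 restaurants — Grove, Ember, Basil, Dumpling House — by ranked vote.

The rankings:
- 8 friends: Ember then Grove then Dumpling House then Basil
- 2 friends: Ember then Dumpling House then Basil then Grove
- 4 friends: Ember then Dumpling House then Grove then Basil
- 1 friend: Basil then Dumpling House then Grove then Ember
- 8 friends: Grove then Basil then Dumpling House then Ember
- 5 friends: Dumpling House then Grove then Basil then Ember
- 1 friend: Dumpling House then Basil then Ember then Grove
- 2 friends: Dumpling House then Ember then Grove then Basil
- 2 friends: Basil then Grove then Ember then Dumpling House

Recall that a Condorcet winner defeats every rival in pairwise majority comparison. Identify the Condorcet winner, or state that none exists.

Check each pair by majority over 33 ballots:
Grove vs Ember: Ember, 17–16.
Grove vs Basil: Grove wins 27–6.
Grove vs Dumpling House: 18 to 15, Grove.
Ember vs Basil: 8+2+4+2 = 16 for Ember, 17 for Basil — Basil by 17–16.
Ember vs Dumpling House: Dumpling House, 17–16.
Basil vs Dumpling House: Basil preferred on 1+8+2 = 11 ballots; Dumpling House wins 22–11.
Every restaurant loses at least once (Grove loses to Ember; Ember loses to Basil; Basil loses to Grove; Dumpling House loses to Grove). The majority relation contains the cycle Grove > Basil > Ember > Grove, so there is no Condorcet winner.

none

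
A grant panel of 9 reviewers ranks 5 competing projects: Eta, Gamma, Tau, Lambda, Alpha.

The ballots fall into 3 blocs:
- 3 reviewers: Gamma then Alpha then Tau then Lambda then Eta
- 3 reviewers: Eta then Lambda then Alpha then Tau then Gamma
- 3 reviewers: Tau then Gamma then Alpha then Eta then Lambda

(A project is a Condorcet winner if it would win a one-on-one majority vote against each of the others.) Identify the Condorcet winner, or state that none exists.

none

Pairwise majorities:
Eta vs Gamma: Eta preferred on 3 ballots; Gamma wins 6–3.
Eta vs Tau: Eta preferred on 3 ballots; Tau wins 6–3.
Eta–Lambda: Eta 6–3.
Eta vs Alpha: Alpha, 6–3.
Gamma–Tau: Tau 6–3.
Gamma vs Lambda: 6 to 3, Gamma.
Gamma vs Alpha: 3+3 = 6 for Gamma, 3 for Alpha — Gamma by 6–3.
Tau vs Lambda: 3+3 = 6 for Tau, 3 for Lambda — Tau by 6–3.
Tau–Alpha: Alpha 6–3.
Lambda vs Alpha: Lambda preferred on 3 ballots; Alpha wins 6–3.
Every project loses at least once (Eta loses to Gamma; Gamma loses to Tau; Tau loses to Alpha; Lambda loses to Eta; Alpha loses to Gamma). The majority relation contains the cycle Gamma > Alpha > Tau > Gamma, so there is no Condorcet winner.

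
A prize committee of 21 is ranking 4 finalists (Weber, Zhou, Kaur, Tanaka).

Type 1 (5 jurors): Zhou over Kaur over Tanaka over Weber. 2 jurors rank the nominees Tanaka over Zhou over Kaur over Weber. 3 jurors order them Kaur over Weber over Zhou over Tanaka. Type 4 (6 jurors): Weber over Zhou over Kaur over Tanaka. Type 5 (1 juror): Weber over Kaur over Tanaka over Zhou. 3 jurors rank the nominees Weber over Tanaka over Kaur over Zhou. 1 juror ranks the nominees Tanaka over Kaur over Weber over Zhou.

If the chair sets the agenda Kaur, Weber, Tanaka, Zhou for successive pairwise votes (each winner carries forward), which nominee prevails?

Zhou

Round 1: Kaur vs Weber — 11–10, Kaur advances.
Round 2: Kaur vs Tanaka — 15–6, Kaur advances.
Round 3: Kaur vs Zhou — 8–13, Zhou advances.
The agenda winner is Zhou.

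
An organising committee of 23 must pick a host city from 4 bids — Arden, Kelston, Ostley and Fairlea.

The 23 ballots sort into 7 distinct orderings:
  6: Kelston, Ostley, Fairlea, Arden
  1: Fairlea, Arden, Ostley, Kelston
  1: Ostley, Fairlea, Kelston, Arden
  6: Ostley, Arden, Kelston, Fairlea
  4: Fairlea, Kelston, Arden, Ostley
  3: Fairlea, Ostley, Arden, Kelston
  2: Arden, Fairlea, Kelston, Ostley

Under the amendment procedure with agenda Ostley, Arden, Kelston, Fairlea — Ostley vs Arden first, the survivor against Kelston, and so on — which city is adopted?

Round 1: Ostley vs Arden — 16–7, Ostley advances.
Round 2: Ostley vs Kelston — 11–12, Kelston advances.
Round 3: Kelston vs Fairlea — 12–11, Kelston advances.
The agenda winner is Kelston.

Kelston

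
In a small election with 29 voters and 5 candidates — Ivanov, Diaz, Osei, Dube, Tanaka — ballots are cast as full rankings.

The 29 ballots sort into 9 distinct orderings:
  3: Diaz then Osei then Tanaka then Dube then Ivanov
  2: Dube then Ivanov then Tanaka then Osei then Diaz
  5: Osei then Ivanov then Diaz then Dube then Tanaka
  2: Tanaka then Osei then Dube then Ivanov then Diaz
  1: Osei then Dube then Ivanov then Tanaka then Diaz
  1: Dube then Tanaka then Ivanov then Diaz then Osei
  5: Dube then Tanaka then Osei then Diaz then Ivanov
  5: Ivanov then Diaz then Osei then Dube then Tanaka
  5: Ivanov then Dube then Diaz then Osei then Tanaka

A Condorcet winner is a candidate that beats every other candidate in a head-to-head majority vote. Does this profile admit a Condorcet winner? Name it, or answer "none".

Osei

Pairwise majorities:
Ivanov vs Diaz: Ivanov preferred on 21 ballots; Ivanov wins 21–8.
Ivanov–Osei: Osei 16–13.
Ivanov vs Dube: Ivanov is ranked higher on 5+5+5 = 15 ballots, Dube on 14. Ivanov wins 15–14.
Ivanov vs Tanaka: Ivanov preferred on 2+5+1+5+5 = 18 ballots; Ivanov wins 18–11.
Diaz vs Osei: Diaz preferred on 3+1+5+5 = 14 ballots; Osei wins 15–14.
Diaz–Dube: Dube 16–13.
Diaz vs Tanaka: Diaz preferred on 3+5+5+5 = 18 ballots; Diaz wins 18–11.
Osei vs Dube: 3+5+2+1+5 = 16 for Osei, 13 for Dube — Osei by 16–13.
Osei vs Tanaka: 3+5+1+5+5 = 19 for Osei, 10 for Tanaka — Osei by 19–10.
Dube vs Tanaka: Dube wins 24–5.
Osei beats each of Ivanov, Diaz, Dube, Tanaka — Osei is the Condorcet winner.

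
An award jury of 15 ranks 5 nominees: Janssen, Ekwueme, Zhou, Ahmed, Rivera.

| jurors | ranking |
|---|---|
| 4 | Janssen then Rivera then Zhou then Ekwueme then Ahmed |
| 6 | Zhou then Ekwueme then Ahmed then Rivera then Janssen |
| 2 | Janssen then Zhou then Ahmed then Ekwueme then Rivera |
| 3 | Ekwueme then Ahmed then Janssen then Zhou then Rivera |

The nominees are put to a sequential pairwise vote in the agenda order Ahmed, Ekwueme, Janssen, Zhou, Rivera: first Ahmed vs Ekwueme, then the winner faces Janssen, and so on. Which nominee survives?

Round 1: Ahmed vs Ekwueme — 2–13, Ekwueme advances.
Round 2: Ekwueme vs Janssen — 9–6, Ekwueme advances.
Round 3: Ekwueme vs Zhou — 3–12, Zhou advances.
Round 4: Zhou vs Rivera — 11–4, Zhou advances.
Zhou survives the agenda.

Zhou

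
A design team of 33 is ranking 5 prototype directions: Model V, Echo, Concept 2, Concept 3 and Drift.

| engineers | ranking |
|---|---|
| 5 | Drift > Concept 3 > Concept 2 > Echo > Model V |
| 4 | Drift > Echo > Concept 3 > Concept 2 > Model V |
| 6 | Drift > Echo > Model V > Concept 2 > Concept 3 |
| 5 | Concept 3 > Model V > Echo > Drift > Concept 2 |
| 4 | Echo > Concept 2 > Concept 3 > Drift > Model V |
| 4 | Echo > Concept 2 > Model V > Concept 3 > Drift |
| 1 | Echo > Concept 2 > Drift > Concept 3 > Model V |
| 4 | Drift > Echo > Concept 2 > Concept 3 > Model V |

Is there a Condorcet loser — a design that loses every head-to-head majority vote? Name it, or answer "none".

Model V

Head-to-head results (33 engineers):
Model V–Echo: Echo 28–5.
Model V vs Concept 2: 11 to 22, Concept 2.
Model V vs Concept 3: Concept 3, 23–10.
Model V vs Drift: Drift, 24–9.
Echo–Concept 2: Echo 28–5.
Echo vs Concept 3: Echo preferred on 4+6+4+4+1+4 = 23 ballots; Echo wins 23–10.
Echo vs Drift: Echo preferred on 5+4+4+1 = 14 ballots; Drift wins 19–14.
Concept 2–Concept 3: Concept 2 19–14.
Concept 2 vs Drift: Concept 2 preferred on 4+4+1 = 9 ballots; Drift wins 24–9.
Concept 3 vs Drift: 13 to 20, Drift.
Only Model V has no wins; Model V is the Condorcet loser.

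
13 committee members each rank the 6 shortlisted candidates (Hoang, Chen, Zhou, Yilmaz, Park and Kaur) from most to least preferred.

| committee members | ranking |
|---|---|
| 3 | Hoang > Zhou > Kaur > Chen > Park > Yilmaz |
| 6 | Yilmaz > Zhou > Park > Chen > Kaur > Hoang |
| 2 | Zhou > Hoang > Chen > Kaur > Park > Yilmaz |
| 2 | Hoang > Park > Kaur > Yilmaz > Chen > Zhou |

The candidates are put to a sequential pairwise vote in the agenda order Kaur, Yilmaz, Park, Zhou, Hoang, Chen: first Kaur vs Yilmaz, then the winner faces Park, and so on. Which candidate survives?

Zhou

Round 1: Kaur vs Yilmaz — 7–6, Kaur advances.
Round 2: Kaur vs Park — 5–8, Park advances.
Round 3: Park vs Zhou — 2–11, Zhou advances.
Round 4: Zhou vs Hoang — 8–5, Zhou advances.
Round 5: Zhou vs Chen — 11–2, Zhou advances.
Zhou survives the agenda.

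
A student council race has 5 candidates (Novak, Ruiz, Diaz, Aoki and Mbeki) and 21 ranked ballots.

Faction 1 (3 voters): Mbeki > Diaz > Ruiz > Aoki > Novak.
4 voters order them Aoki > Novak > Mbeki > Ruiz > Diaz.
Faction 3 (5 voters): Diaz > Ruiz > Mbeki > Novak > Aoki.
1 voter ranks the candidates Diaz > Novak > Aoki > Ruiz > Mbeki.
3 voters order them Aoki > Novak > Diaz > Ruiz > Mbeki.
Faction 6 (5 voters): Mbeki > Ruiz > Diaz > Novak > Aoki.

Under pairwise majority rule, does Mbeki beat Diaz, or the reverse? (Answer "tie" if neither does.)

Mbeki

Ballots ranking Mbeki above Diaz: 3 + 4 + 5 = 12.
Ballots ranking Diaz above Mbeki: 21 − 12 = 9.
Mbeki wins the head-to-head 12–9.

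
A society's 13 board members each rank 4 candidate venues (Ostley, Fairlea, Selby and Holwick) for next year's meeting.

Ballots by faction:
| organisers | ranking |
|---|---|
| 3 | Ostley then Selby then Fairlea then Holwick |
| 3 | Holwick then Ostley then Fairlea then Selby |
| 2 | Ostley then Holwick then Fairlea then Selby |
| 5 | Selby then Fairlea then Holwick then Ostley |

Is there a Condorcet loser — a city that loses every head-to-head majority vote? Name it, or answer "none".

Pairwise majorities:
Ostley vs Fairlea: Ostley is ranked higher on 3+3+2 = 8 ballots, Fairlea on 5. Ostley wins 8–5.
Ostley vs Selby: Ostley wins 8–5.
Ostley–Holwick: Holwick 8–5.
Fairlea–Selby: Selby 8–5.
Fairlea vs Holwick: 3+5 = 8 for Fairlea, 5 for Holwick — Fairlea by 8–5.
Selby vs Holwick: 8 to 5, Selby.
No city is winless: Ostley beats Fairlea; Fairlea beats Holwick; Selby beats Fairlea; Holwick beats Ostley. There is no Condorcet loser.

none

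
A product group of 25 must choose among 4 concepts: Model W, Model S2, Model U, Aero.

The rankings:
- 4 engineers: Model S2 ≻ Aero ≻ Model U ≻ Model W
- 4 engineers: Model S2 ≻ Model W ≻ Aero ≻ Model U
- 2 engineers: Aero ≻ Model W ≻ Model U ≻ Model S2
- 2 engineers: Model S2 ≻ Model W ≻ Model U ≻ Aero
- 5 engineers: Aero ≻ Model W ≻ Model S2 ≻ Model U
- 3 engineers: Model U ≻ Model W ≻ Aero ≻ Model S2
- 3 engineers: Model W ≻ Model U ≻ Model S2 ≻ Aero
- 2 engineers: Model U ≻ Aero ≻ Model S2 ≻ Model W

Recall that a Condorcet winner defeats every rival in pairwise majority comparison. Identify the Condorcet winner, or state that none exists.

none

Head-to-head results (25 engineers):
Model W vs Model S2: Model W, 13–12.
Model W vs Model U: Model W wins 16–9.
Model W vs Aero: Aero wins 13–12.
Model S2 vs Model U: Model S2 wins 15–10.
Model S2 vs Aero: Model S2 wins 13–12.
Model U–Aero: Aero 15–10.
Every design loses at least once (Model W loses to Aero; Model S2 loses to Model W; Model U loses to Model W; Aero loses to Model S2). The majority relation contains the cycle Model W beats Model S2 beats Aero beats Model W, so there is no Condorcet winner.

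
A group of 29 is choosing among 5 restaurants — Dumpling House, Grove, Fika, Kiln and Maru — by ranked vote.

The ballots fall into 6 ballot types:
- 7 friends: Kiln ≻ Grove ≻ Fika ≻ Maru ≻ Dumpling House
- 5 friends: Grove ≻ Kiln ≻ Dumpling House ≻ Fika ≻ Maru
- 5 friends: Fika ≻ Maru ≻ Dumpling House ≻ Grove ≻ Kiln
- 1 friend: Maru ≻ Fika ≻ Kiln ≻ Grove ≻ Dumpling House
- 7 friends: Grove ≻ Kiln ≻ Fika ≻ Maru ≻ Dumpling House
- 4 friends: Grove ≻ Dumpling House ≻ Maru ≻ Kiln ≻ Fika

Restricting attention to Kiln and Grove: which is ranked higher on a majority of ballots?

Grove

Ballots ranking Kiln above Grove: 7 + 1 = 8.
Ballots ranking Grove above Kiln: 29 − 8 = 21.
Grove wins the head-to-head 21–8.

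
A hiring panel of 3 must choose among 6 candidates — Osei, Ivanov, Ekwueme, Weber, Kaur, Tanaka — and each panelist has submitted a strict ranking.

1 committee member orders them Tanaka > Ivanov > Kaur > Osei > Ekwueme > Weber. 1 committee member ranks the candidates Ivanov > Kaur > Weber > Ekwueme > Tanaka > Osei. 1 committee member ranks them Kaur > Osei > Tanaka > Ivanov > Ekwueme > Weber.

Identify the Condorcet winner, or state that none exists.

none

Check each pair by majority over 3 ballots:
Osei vs Ivanov: Osei preferred on 1 ballot; Ivanov wins 2–1.
Osei vs Ekwueme: Osei is ranked higher on 1+1 = 2 ballots, Ekwueme on 1. Osei wins 2–1.
Osei vs Weber: Osei is ranked higher on 1+1 = 2 ballots, Weber on 1. Osei wins 2–1.
Osei vs Kaur: Osei preferred on 0 ballots; Kaur wins 3–0.
Osei vs Tanaka: Osei is ranked higher on 1 ballot, Tanaka on 2. Tanaka wins 2–1.
Ivanov vs Ekwueme: 1+1+1 = 3 for Ivanov, 0 for Ekwueme — Ivanov by 3–0.
Ivanov vs Weber: 1+1+1 = 3 for Ivanov, 0 for Weber — Ivanov by 3–0.
Ivanov vs Kaur: Ivanov is ranked higher on 1+1 = 2 ballots, Kaur on 1. Ivanov wins 2–1.
Ivanov vs Tanaka: 1 for Ivanov, 2 for Tanaka — Tanaka by 2–1.
Ekwueme vs Weber: Ekwueme preferred on 1+1 = 2 ballots; Ekwueme wins 2–1.
Ekwueme vs Kaur: 0 to 3, Kaur.
Ekwueme vs Tanaka: 1 to 2, Tanaka.
Weber vs Kaur: 0 for Weber, 3 for Kaur — Kaur by 3–0.
Weber vs Tanaka: 1 for Weber, 2 for Tanaka — Tanaka by 2–1.
Kaur vs Tanaka: 2 to 1, Kaur.
Each candidate drops at least one matchup (Osei loses to Ivanov; Ivanov loses to Tanaka; Ekwueme loses to Osei; Weber loses to Osei; Kaur loses to Ivanov; Tanaka loses to Kaur); the cycle Ivanov beats Kaur beats Tanaka beats Ivanov rules out a Condorcet winner.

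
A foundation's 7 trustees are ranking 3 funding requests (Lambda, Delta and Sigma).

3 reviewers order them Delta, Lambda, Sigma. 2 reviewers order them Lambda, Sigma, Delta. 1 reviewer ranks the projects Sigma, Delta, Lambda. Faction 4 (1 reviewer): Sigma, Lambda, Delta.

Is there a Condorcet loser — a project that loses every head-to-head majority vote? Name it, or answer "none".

Pairwise majorities:
Lambda vs Delta: Lambda preferred on 2+1 = 3 ballots; Delta wins 4–3.
Lambda–Sigma: Lambda 5–2.
Delta vs Sigma: Sigma wins 4–3.
Each project has at least one pairwise win (Lambda beats Sigma; Delta beats Lambda; Sigma beats Delta) — no Condorcet loser.

none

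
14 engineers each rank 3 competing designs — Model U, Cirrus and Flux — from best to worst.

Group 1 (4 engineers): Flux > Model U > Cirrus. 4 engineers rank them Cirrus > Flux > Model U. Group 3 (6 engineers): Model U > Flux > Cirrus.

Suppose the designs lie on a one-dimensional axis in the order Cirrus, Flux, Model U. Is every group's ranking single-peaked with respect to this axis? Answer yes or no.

yes

Axis positions: Cirrus=1, Flux=2, Model U=3.
Group 1 (peak Flux at position 2): ranking walks positions 2-3-1, expanding outward from the peak — single-peaked.
Group 2 (peak Cirrus at position 1): ranking walks positions 1-2-3, expanding outward from the peak — single-peaked.
Group 3 (peak Model U at position 3): ranking walks positions 3-2-1, expanding outward from the peak — single-peaked.
Every ranking is single-peaked on this axis.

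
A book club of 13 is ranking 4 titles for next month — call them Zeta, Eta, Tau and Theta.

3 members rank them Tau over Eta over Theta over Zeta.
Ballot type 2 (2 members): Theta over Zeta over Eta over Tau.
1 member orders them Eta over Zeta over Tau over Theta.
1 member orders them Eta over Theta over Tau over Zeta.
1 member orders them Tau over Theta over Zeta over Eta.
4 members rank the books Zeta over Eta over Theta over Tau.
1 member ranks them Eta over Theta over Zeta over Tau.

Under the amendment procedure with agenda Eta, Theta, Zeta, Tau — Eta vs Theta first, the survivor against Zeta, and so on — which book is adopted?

Round 1: Eta vs Theta — 10–3, Eta advances.
Round 2: Eta vs Zeta — 6–7, Zeta advances.
Round 3: Zeta vs Tau — 8–5, Zeta advances.
Zeta survives the agenda.

Zeta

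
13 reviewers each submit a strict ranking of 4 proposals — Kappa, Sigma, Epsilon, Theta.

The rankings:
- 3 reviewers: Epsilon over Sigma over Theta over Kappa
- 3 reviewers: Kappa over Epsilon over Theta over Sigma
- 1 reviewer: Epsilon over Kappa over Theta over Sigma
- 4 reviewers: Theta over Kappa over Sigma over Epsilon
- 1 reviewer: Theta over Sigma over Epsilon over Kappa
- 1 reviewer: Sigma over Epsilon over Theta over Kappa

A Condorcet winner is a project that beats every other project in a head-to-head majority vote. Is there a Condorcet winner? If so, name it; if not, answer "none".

Head-to-head results (13 reviewers):
Kappa vs Sigma: Kappa is ranked higher on 3+1+4 = 8 ballots, Sigma on 5. Kappa wins 8–5.
Kappa vs Epsilon: 3+4 = 7 for Kappa, 6 for Epsilon — Kappa by 7–6.
Kappa vs Theta: 4 to 9, Theta.
Sigma vs Epsilon: Sigma is ranked higher on 4+1+1 = 6 ballots, Epsilon on 7. Epsilon wins 7–6.
Sigma vs Theta: 4 to 9, Theta.
Epsilon vs Theta: Epsilon is ranked higher on 3+3+1+1 = 8 ballots, Theta on 5. Epsilon wins 8–5.
Each project drops at least one matchup (Kappa loses to Theta; Sigma loses to Kappa; Epsilon loses to Kappa; Theta loses to Epsilon); the cycle Kappa > Epsilon > Theta > Kappa rules out a Condorcet winner.

none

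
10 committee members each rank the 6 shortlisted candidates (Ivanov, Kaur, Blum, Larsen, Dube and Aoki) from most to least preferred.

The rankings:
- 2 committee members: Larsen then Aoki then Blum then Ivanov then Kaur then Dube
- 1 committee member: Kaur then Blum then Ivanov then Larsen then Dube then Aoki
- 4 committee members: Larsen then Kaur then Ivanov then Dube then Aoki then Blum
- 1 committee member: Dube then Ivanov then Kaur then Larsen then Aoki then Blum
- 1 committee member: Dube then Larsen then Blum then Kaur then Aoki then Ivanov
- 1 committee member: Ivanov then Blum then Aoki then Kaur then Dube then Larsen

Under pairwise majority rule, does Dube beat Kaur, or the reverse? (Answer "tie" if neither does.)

Ballots ranking Dube above Kaur: 1 + 1 = 2.
Ballots ranking Kaur above Dube: 10 − 2 = 8.
Kaur wins the head-to-head 8–2.

Kaur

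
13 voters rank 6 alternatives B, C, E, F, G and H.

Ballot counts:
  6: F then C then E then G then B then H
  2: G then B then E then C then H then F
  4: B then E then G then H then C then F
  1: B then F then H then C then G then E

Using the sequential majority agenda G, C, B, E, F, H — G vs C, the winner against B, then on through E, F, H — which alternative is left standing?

B

Round 1: G vs C — 6–7, C advances.
Round 2: C vs B — 6–7, B advances.
Round 3: B vs E — 7–6, B advances.
Round 4: B vs F — 7–6, B advances.
Round 5: B vs H — 13–0, B advances.
B survives the agenda.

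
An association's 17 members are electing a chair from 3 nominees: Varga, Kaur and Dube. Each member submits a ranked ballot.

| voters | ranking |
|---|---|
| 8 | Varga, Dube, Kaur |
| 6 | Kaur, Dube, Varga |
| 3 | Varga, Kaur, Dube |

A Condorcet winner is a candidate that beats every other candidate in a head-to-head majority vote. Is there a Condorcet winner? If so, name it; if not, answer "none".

Varga

Check each pair by majority over 17 ballots:
Varga vs Kaur: Varga wins 11–6.
Varga vs Dube: 11 to 6, Varga.
Kaur–Dube: Kaur 9–8.
Varga beats each of Kaur, Dube — Varga is the Condorcet winner.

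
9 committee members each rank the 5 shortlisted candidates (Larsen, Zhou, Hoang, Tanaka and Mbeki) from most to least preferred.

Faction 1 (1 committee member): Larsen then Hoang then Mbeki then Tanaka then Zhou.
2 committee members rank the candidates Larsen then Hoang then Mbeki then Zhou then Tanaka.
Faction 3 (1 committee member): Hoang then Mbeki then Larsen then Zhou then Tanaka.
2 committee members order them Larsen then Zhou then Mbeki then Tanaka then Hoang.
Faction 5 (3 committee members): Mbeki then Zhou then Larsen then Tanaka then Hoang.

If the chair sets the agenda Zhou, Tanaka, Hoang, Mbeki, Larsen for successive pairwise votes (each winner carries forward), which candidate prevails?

Larsen

Round 1: Zhou vs Tanaka — 8–1, Zhou advances.
Round 2: Zhou vs Hoang — 5–4, Zhou advances.
Round 3: Zhou vs Mbeki — 2–7, Mbeki advances.
Round 4: Mbeki vs Larsen — 4–5, Larsen advances.
The agenda winner is Larsen.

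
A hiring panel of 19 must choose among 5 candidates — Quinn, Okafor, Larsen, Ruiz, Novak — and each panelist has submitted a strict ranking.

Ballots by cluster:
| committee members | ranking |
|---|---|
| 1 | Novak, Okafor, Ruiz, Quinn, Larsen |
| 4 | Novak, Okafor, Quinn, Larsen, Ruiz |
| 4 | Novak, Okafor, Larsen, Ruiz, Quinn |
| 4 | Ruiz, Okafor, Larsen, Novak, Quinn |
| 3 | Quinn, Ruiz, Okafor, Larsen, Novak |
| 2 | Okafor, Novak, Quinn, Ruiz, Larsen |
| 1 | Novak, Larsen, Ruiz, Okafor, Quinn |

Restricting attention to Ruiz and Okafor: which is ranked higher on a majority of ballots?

Okafor

Ballots ranking Ruiz above Okafor: 4 + 3 + 1 = 8.
Ballots ranking Okafor above Ruiz: 19 − 8 = 11.
Okafor wins the head-to-head 11–8.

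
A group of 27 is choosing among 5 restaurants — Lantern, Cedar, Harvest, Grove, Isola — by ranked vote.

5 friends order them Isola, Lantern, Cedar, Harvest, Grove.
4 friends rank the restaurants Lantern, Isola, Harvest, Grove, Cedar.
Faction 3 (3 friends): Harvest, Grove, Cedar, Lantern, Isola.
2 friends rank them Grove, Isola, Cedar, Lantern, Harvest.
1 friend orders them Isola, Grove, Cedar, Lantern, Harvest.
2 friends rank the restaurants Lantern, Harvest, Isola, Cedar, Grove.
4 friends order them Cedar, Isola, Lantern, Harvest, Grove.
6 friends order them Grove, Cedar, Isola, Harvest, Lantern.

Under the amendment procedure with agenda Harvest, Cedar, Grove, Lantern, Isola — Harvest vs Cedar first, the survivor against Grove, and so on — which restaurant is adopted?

Round 1: Harvest vs Cedar — 9–18, Cedar advances.
Round 2: Cedar vs Grove — 11–16, Grove advances.
Round 3: Grove vs Lantern — 12–15, Lantern advances.
Round 4: Lantern vs Isola — 9–18, Isola advances.
Isola survives the agenda.

Isola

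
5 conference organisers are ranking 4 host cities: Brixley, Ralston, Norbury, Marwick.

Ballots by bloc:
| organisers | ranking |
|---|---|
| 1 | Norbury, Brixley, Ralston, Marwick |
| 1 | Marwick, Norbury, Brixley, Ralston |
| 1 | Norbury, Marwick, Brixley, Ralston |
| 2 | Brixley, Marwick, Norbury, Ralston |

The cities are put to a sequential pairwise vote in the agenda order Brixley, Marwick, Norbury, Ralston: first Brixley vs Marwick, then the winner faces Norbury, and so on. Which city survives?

Norbury

Round 1: Brixley vs Marwick — 3–2, Brixley advances.
Round 2: Brixley vs Norbury — 2–3, Norbury advances.
Round 3: Norbury vs Ralston — 5–0, Norbury advances.
The agenda winner is Norbury.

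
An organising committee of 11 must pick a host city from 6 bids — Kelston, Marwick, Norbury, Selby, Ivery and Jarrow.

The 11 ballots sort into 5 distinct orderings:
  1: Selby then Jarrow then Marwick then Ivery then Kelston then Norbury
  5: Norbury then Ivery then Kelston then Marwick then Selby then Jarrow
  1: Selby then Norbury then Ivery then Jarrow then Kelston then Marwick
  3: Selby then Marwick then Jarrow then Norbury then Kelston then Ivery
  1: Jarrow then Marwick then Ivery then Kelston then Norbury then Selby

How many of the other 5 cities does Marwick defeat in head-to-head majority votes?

2

Marwick against each rival (11 organisers):
Marwick vs Kelston: Marwick is ranked higher on 1+3+1 = 5 ballots, Kelston on 6. Kelston wins 6–5.
Marwick vs Norbury: 1+3+1 = 5 for Marwick, 6 for Norbury — Norbury by 6–5.
Marwick vs Selby: 5+1 = 6 for Marwick, 5 for Selby — Marwick by 6–5.
Marwick vs Ivery: Ivery wins 6–5.
Marwick–Jarrow: Marwick 8–3.
Marwick beats Selby, Jarrow; loses to Kelston, Norbury, Ivery — 2 pairwise wins.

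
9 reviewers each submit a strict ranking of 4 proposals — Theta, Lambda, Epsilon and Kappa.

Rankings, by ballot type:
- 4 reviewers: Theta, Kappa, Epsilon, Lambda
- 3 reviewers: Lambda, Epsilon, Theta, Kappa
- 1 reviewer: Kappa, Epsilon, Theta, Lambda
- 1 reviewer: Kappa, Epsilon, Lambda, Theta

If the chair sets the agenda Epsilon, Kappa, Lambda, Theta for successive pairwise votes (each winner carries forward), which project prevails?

Theta

Round 1: Epsilon vs Kappa — 3–6, Kappa advances.
Round 2: Kappa vs Lambda — 6–3, Kappa advances.
Round 3: Kappa vs Theta — 2–7, Theta advances.
Theta survives the agenda.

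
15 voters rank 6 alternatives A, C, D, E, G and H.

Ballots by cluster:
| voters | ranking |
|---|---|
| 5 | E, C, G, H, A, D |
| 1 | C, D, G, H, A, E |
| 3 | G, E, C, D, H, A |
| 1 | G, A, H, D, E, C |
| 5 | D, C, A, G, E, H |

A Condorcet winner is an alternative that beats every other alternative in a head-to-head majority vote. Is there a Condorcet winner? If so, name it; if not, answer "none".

none

Head-to-head results (15 voters):
A vs C: C, 14–1.
A vs D: 5+1 = 6 for A, 9 for D — D by 9–6.
A–E: E 8–7.
A vs G: G, 10–5.
A vs H: A preferred on 1+5 = 6 ballots; H wins 9–6.
C vs D: C, 9–6.
C vs E: C preferred on 1+5 = 6 ballots; E wins 9–6.
C vs G: C is ranked higher on 5+1+5 = 11 ballots, G on 4. C wins 11–4.
C vs H: 5+1+3+5 = 14 for C, 1 for H — C by 14–1.
D vs E: 1+1+5 = 7 for D, 8 for E — E by 8–7.
D–G: G 9–6.
D vs H: 9 to 6, D.
E vs G: G, 10–5.
E–H: E 13–2.
G vs H: 15 to 0, G.
No alternative is unbeaten: A loses to C; C loses to E; D loses to C; E loses to G; G loses to C; H loses to C. In particular C > G > E > C is a majority cycle — no Condorcet winner exists.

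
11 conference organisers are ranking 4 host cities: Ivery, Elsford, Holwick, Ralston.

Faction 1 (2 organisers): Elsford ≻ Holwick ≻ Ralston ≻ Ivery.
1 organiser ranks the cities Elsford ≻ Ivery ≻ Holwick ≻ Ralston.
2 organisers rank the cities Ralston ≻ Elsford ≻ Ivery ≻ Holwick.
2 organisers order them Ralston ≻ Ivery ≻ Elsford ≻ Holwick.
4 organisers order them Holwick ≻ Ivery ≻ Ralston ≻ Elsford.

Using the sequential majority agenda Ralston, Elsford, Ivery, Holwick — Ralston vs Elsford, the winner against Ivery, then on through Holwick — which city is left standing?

Holwick

Round 1: Ralston vs Elsford — 8–3, Ralston advances.
Round 2: Ralston vs Ivery — 6–5, Ralston advances.
Round 3: Ralston vs Holwick — 4–7, Holwick advances.
The agenda winner is Holwick.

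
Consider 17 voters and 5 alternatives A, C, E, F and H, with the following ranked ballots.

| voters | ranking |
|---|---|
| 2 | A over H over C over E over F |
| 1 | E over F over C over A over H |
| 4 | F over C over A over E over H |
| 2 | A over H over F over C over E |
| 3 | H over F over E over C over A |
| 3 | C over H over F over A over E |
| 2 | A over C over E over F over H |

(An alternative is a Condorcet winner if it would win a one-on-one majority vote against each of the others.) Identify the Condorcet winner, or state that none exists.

none

Check each pair by majority over 17 ballots:
A–C: C 11–6.
A vs E: A, 13–4.
A vs F: F, 11–6.
A vs H: A preferred on 2+1+4+2+2 = 11 ballots; A wins 11–6.
C vs E: C, 13–4.
C vs F: C is ranked higher on 2+3+2 = 7 ballots, F on 10. F wins 10–7.
C vs H: C is ranked higher on 1+4+3+2 = 10 ballots, H on 7. C wins 10–7.
E–F: F 12–5.
E vs H: 1+4+2 = 7 for E, 10 for H — H by 10–7.
F–H: H 10–7.
Every alternative loses at least once (A loses to C; C loses to F; E loses to A; F loses to H; H loses to A). The majority relation contains the cycle A → H → F → A, so there is no Condorcet winner.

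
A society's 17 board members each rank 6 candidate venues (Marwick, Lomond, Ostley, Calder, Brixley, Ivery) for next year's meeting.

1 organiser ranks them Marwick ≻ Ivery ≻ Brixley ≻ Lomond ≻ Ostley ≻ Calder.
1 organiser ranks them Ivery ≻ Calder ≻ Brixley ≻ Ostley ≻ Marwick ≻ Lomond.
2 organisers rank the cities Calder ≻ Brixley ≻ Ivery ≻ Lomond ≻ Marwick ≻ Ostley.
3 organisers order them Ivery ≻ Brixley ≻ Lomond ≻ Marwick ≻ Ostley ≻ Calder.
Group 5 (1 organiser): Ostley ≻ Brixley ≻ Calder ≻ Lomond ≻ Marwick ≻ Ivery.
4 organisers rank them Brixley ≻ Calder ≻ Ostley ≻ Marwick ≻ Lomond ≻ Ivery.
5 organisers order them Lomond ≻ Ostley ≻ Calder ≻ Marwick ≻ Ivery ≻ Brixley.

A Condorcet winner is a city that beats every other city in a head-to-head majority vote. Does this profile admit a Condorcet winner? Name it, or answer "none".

none

Check each pair by majority over 17 ballots:
Marwick–Lomond: Lomond 11–6.
Marwick vs Ostley: Ostley wins 11–6.
Marwick–Calder: Calder 13–4.
Marwick vs Brixley: Brixley, 11–6.
Marwick vs Ivery: Marwick, 11–6.
Lomond vs Ostley: Lomond, 11–6.
Lomond vs Calder: Lomond wins 9–8.
Lomond vs Brixley: Brixley wins 12–5.
Lomond vs Ivery: Lomond wins 10–7.
Ostley–Calder: Ostley 10–7.
Ostley vs Brixley: Brixley, 11–6.
Ostley–Ivery: Ostley 10–7.
Calder–Brixley: Brixley 9–8.
Calder–Ivery: Calder 12–5.
Brixley vs Ivery: Ivery, 10–7.
Each city drops at least one matchup (Marwick loses to Lomond; Lomond loses to Brixley; Ostley loses to Lomond; Calder loses to Lomond; Brixley loses to Ivery; Ivery loses to Marwick); the cycle Marwick → Ivery → Brixley → Marwick rules out a Condorcet winner.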